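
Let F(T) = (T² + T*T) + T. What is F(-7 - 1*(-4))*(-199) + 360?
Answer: -2625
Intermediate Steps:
F(T) = T + 2*T² (F(T) = (T² + T²) + T = 2*T² + T = T + 2*T²)
F(-7 - 1*(-4))*(-199) + 360 = ((-7 - 1*(-4))*(1 + 2*(-7 - 1*(-4))))*(-199) + 360 = ((-7 + 4)*(1 + 2*(-7 + 4)))*(-199) + 360 = -3*(1 + 2*(-3))*(-199) + 360 = -3*(1 - 6)*(-199) + 360 = -3*(-5)*(-199) + 360 = 15*(-199) + 360 = -2985 + 360 = -2625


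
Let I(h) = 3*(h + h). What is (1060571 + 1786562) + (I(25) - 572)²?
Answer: 3025217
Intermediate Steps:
I(h) = 6*h (I(h) = 3*(2*h) = 6*h)
(1060571 + 1786562) + (I(25) - 572)² = (1060571 + 1786562) + (6*25 - 572)² = 2847133 + (150 - 572)² = 2847133 + (-422)² = 2847133 + 178084 = 3025217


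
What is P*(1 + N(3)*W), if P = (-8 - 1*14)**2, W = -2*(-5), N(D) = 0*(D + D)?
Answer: 484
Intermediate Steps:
N(D) = 0 (N(D) = 0*(2*D) = 0)
W = 10
P = 484 (P = (-8 - 14)**2 = (-22)**2 = 484)
P*(1 + N(3)*W) = 484*(1 + 0*10) = 484*(1 + 0) = 484*1 = 484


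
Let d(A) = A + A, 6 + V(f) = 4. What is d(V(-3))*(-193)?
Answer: 772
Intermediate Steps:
V(f) = -2 (V(f) = -6 + 4 = -2)
d(A) = 2*A
d(V(-3))*(-193) = (2*(-2))*(-193) = -4*(-193) = 772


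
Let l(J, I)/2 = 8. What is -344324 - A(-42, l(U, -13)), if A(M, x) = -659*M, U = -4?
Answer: -372002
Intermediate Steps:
l(J, I) = 16 (l(J, I) = 2*8 = 16)
-344324 - A(-42, l(U, -13)) = -344324 - (-659)*(-42) = -344324 - 1*27678 = -344324 - 27678 = -372002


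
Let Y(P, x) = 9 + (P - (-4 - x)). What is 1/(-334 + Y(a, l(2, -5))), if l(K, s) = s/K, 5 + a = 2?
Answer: -2/653 ≈ -0.0030628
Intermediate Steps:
a = -3 (a = -5 + 2 = -3)
Y(P, x) = 13 + P + x (Y(P, x) = 9 + (P + (4 + x)) = 9 + (4 + P + x) = 13 + P + x)
1/(-334 + Y(a, l(2, -5))) = 1/(-334 + (13 - 3 - 5/2)) = 1/(-334 + 15/2) = 1/(-653/2) = -2/653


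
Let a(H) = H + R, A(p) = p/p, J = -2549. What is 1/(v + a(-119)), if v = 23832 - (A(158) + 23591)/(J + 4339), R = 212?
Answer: 895/21401079 ≈ 4.1820e-5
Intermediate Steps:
A(p) = 1
v = 21317844/895 (v = 23832 - (1 + 23591)/(-2549 + 4339) = 23832 - 23592/1790 = 23832 - 1*11796/895 = 23832 - 11796/895 = 21317844/895 ≈ 23819.)
a(H) = 212 + H (a(H) = H + 212 = 212 + H)
1/(v + a(-119)) = 1/(21317844/895 + (212 - 119)) = 1/(21317844/895 + 93) = 1/(21401079/895) = 895/21401079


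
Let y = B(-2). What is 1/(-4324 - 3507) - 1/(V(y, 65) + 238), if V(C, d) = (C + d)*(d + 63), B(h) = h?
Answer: -16133/65012962 ≈ -0.00024815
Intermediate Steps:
y = -2
V(C, d) = (63 + d)*(C + d) (V(C, d) = (C + d)*(63 + d) = (63 + d)*(C + d))
1/(-4324 - 3507) - 1/(V(y, 65) + 238) = 1/(-4324 - 3507) - 1/((65² + 63*(-2) + 63*65 - 2*65) + 238) = 1/(-7831) - 1/((4225 - 126 + 4095 - 130) + 238) = -1/7831 - 1/(8064 + 238) = -1/7831 - 1/8302 = -16133/65012962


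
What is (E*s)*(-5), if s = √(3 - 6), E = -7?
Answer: 35*I*√3 ≈ 60.622*I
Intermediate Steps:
s = I*√3 (s = √(-3) = I*√3 ≈ 1.732*I)
(E*s)*(-5) = -7*I*√3*(-5) = 35*I*√3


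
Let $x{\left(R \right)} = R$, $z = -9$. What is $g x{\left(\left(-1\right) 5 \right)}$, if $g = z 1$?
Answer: $45$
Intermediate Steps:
$g = -9$ ($g = \left(-9\right) 1 = -9$)
$g x{\left(\left(-1\right) 5 \right)} = - 9 \left(\left(-1\right) 5\right) = \left(-9\right) \left(-5\right) = 45$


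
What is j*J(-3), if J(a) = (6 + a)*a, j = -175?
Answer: 1575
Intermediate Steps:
J(a) = a*(6 + a)
j*J(-3) = -(-525)*(6 - 3) = -(-525)*3 = -175*(-9) = 1575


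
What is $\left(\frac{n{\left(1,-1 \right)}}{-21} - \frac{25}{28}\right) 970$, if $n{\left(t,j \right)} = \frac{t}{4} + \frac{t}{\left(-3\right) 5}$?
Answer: $- \frac{55096}{63} \approx -874.54$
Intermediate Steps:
$n{\left(t,j \right)} = \frac{11 t}{60}$ ($n{\left(t,j \right)} = t \frac{1}{4} + \frac{t}{-15} = \frac{t}{4} + t \left(- \frac{1}{15}\right) = \frac{t}{4} - \frac{t}{15} = \frac{11 t}{60}$)
$\left(\frac{n{\left(1,-1 \right)}}{-21} - \frac{25}{28}\right) 970 = \left(\frac{\frac{11}{60} \cdot 1}{-21} - \frac{25}{28}\right) 970 = \left(\frac{11}{60} \left(- \frac{1}{21}\right) - \frac{25}{28}\right) 970 = \left(- \frac{11}{1260} - \frac{25}{28}\right) 970 = \left(- \frac{284}{315}\right) 970 = - \frac{55096}{63}$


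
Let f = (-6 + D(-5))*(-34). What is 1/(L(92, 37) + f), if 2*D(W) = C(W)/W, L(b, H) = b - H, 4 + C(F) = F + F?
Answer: 5/1057 ≈ 0.0047304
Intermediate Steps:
C(F) = -4 + 2*F (C(F) = -4 + (F + F) = -4 + 2*F)
D(W) = (-4 + 2*W)/(2*W) (D(W) = ((-4 + 2*W)/W)/2 = (-4 + 2*W)/(2*W))
f = 782/5 (f = (-6 + (-2 - 5)/(-5))*(-34) = (-6 - ⅕*(-7))*(-34) = (-6 + 7/5)*(-34) = -23/5*(-34) = 782/5 ≈ 156.40)
1/(L(92, 37) + f) = 1/((92 - 1*37) + 782/5) = 1/((92 - 37) + 782/5) = 1/(55 + 782/5) = 1/(1057/5) = 5/1057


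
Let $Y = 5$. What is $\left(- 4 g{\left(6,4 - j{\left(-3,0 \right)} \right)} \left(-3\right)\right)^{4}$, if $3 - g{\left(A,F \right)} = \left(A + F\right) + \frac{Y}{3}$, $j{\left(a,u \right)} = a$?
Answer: $384160000$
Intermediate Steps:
$g{\left(A,F \right)} = \frac{4}{3} - A - F$ ($g{\left(A,F \right)} = 3 - \left(\left(A + F\right) + \frac{5}{3}\right) = 3 - \left(\frac{5}{3} + A + F\right) = \frac{4}{3} - A - F$)
$\left(- 4 g{\left(6,4 - j{\left(-3,0 \right)} \right)} \left(-3\right)\right)^{4} = \left(- 4 \left(\frac{4}{3} - 6 - \left(4 - -3\right)\right) \left(-3\right)\right)^{4} = \left(- 4 \left(\frac{4}{3} - 6 - \left(4 + 3\right)\right) \left(-3\right)\right)^{4} = \left(- 4 \left(\frac{4}{3} - 6 - 7\right) \left(-3\right)\right)^{4} = \left(\left(-4\right) \left(- \frac{35}{3}\right) \left(-3\right)\right)^{4} = \left(\frac{140}{3} \left(-3\right)\right)^{4} = \left(-140\right)^{4} = 384160000$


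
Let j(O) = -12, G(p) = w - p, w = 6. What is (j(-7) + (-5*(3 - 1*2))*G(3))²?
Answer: 729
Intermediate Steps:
G(p) = 6 - p
(j(-7) + (-5*(3 - 1*2))*G(3))² = (-12 + (-5*(3 - 1*2))*(6 - 1*3))² = (-12 + (-5*(3 - 2))*(6 - 3))² = (-12 - 5*1*3)² = (-12 - 5*3)² = (-12 - 15)² = (-27)² = 729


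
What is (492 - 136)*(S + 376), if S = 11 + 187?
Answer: 204344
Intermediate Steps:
S = 198
(492 - 136)*(S + 376) = (492 - 136)*(198 + 376) = 356*574 = 204344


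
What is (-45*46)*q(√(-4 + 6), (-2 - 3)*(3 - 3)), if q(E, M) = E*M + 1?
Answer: -2070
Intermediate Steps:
q(E, M) = 1 + E*M
(-45*46)*q(√(-4 + 6), (-2 - 3)*(3 - 3)) = (-45*46)*(1 + √(-4 + 6)*((-2 - 3)*(3 - 3))) = -2070*(1 + √2*(-5*0)) = -2070*(1 + √2*0) = -2070*(1 + 0) = -2070*1 = -2070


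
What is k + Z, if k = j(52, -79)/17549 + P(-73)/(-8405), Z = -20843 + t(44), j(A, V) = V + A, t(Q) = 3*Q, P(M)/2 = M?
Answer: -3054856599076/147499345 ≈ -20711.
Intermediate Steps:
P(M) = 2*M
j(A, V) = A + V
Z = -20711 (Z = -20843 + 3*44 = -20843 + 132 = -20711)
k = 2335219/147499345 (k = (52 - 79)/17549 + (2*(-73))/(-8405) = -27*1/17549 - 146*(-1/8405) = -27/17549 + 146/8405 = 2335219/147499345 ≈ 0.015832)
k + Z = 2335219/147499345 - 20711 = -3054856599076/147499345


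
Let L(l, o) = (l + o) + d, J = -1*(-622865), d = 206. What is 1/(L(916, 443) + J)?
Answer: 1/624430 ≈ 1.6015e-6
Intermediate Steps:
J = 622865
L(l, o) = 206 + l + o (L(l, o) = (l + o) + 206 = 206 + l + o)
1/(L(916, 443) + J) = 1/((206 + 916 + 443) + 622865) = 1/(1565 + 622865) = 1/624430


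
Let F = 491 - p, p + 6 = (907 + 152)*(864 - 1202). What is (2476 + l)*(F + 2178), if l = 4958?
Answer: 2680826778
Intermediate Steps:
p = -357948 (p = -6 + (907 + 152)*(864 - 1202) = -6 + 1059*(-338) = -6 - 357942 = -357948)
F = 358439 (F = 491 - 1*(-357948) = 491 + 357948 = 358439)
(2476 + l)*(F + 2178) = (2476 + 4958)*(358439 + 2178) = 7434*360617 = 2680826778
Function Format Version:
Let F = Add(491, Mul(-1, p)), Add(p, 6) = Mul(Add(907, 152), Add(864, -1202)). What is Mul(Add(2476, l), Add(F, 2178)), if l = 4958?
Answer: 2680826778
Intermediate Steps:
p = -357948 (p = Add(-6, Mul(Add(907, 152), Add(864, -1202))) = Add(-6, Mul(1059, -338)) = Add(-6, -357942) = -357948)
F = 358439 (F = Add(491, Mul(-1, -357948)) = Add(491, 357948) = 358439)
Mul(Add(2476, l), Add(F, 2178)) = Mul(Add(2476, 4958), Add(358439, 2178)) = Mul(7434, 360617) = 2680826778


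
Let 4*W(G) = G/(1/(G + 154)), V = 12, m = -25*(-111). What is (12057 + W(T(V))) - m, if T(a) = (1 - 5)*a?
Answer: 8010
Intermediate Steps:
m = 2775
T(a) = -4*a
W(G) = G*(154 + G)/4 (W(G) = (G/(1/(G + 154)))/4 = (G/(1/(154 + G)))/4 = (G*(154 + G))/4 = G*(154 + G)/4)
(12057 + W(T(V))) - m = (12057 + (-4*12)*(154 - 4*12)/4) - 1*2775 = (12057 + (1/4)*(-48)*(154 - 48)) - 2775 = (12057 + (1/4)*(-48)*106) - 2775 = (12057 - 1272) - 2775 = 10785 - 2775 = 8010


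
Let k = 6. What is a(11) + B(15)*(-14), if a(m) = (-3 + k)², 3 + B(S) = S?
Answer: -159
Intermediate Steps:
B(S) = -3 + S
a(m) = 9 (a(m) = (-3 + 6)² = 3² = 9)
a(11) + B(15)*(-14) = 9 + (-3 + 15)*(-14) = 9 + 12*(-14) = 9 - 168 = -159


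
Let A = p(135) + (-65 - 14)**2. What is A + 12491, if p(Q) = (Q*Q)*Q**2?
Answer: 332169357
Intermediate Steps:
p(Q) = Q**4 (p(Q) = Q**2*Q**2 = Q**4)
A = 332156866 (A = 135**4 + (-65 - 14)**2 = 332150625 + (-79)**2 = 332150625 + 6241 = 332156866)
A + 12491 = 332156866 + 12491 = 332169357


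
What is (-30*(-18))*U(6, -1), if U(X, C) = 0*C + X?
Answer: 3240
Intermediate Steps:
U(X, C) = X (U(X, C) = 0 + X = X)
(-30*(-18))*U(6, -1) = -30*(-18)*6 = 540*6 = 3240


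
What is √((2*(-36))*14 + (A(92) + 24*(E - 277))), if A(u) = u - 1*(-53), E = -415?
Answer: I*√17471 ≈ 132.18*I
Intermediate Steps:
A(u) = 53 + u (A(u) = u + 53 = 53 + u)
√((2*(-36))*14 + (A(92) + 24*(E - 277))) = √((2*(-36))*14 + ((53 + 92) + 24*(-415 - 277))) = √(-72*14 + (145 + 24*(-692))) = √(-1008 + (145 - 16608)) = √(-1008 - 16463) = √(-17471) = I*√17471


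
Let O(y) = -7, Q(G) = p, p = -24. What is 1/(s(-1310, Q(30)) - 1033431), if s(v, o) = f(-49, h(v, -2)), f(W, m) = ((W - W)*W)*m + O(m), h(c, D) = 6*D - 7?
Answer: -1/1033438 ≈ -9.6764e-7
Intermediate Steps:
Q(G) = -24
h(c, D) = -7 + 6*D
f(W, m) = -7 (f(W, m) = ((W - W)*W)*m - 7 = (0*W)*m - 7 = 0*m - 7 = 0 - 7 = -7)
s(v, o) = -7
1/(s(-1310, Q(30)) - 1033431) = 1/(-7 - 1033431) = 1/(-1033438) = -1/1033438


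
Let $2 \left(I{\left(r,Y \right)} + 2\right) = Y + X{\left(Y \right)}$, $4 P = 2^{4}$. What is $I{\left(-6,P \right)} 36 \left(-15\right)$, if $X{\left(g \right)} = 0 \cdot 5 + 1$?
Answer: $-270$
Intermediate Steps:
$X{\left(g \right)} = 1$ ($X{\left(g \right)} = 0 + 1 = 1$)
$P = 4$ ($P = \frac{2^{4}}{4} = \frac{1}{4} \cdot 16 = 4$)
$I{\left(r,Y \right)} = - \frac{3}{2} + \frac{Y}{2}$ ($I{\left(r,Y \right)} = -2 + \frac{Y + 1}{2} = -2 + \frac{1 + Y}{2} = -2 + \left(\frac{1}{2} + \frac{Y}{2}\right) = - \frac{3}{2} + \frac{Y}{2}$)
$I{\left(-6,P \right)} 36 \left(-15\right) = \left(- \frac{3}{2} + \frac{1}{2} \cdot 4\right) 36 \left(-15\right) = \left(- \frac{3}{2} + 2\right) 36 \left(-15\right) = \frac{1}{2} \cdot 36 \left(-15\right) = 18 \left(-15\right) = -270$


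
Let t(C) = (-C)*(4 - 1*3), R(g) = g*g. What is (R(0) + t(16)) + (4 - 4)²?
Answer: -16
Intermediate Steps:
R(g) = g²
t(C) = -C (t(C) = (-C)*(4 - 3) = -C*1 = -C)
(R(0) + t(16)) + (4 - 4)² = (0² - 1*16) + (4 - 4)² = (0 - 16) + 0² = -16 + 0 = -16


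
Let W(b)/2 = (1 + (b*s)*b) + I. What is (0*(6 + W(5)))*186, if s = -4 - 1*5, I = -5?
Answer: 0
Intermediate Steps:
s = -9 (s = -4 - 5 = -9)
W(b) = -8 - 18*b**2 (W(b) = 2*((1 + (b*(-9))*b) - 5) = 2*((1 + (-9*b)*b) - 5) = 2*((1 - 9*b**2) - 5) = 2*(-4 - 9*b**2) = -8 - 18*b**2)
(0*(6 + W(5)))*186 = (0*(6 + (-8 - 18*5**2)))*186 = (0*(6 + (-8 - 18*25)))*186 = (0*(6 + (-8 - 450)))*186 = (0*(6 - 458))*186 = (0*(-452))*186 = 0*186 = 0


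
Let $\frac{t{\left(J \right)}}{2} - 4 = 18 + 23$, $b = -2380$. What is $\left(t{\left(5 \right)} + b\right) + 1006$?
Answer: $-1284$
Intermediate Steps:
$t{\left(J \right)} = 90$ ($t{\left(J \right)} = 8 + 2 \left(18 + 23\right) = 8 + 2 \cdot 41 = 8 + 82 = 90$)
$\left(t{\left(5 \right)} + b\right) + 1006 = \left(90 - 2380\right) + 1006 = -2290 + 1006 = -1284$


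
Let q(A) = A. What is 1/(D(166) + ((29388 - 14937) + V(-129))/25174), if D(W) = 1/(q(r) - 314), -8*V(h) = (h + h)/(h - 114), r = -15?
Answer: 2683447704/1532248273 ≈ 1.7513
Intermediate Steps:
V(h) = -h/(4*(-114 + h)) (V(h) = -(h + h)/(8*(h - 114)) = -2*h/(8*(-114 + h)) = -h/(4*(-114 + h)))
D(W) = -1/329 (D(W) = 1/(-15 - 314) = 1/(-329) = -1/329)
1/(D(166) + ((29388 - 14937) + V(-129))/25174) = 1/(-1/329 + ((29388 - 14937) - 1*(-129)/(-456 + 4*(-129)))/25174) = 1/(-1/329 + (14451 - 1*(-129)/(-456 - 516))*(1/25174)) = 1/(-1/329 + (14451 - 1*(-129)/(-972))*(1/25174)) = 1/(-1/329 + (14451 - 1*(-129)*(-1/972))*(1/25174)) = 1/(-1/329 + (14451 - 43/324)*(1/25174)) = 1/(-1/329 + (4682081/324)*(1/25174)) = 1/(-1/329 + 4682081/8156376) = 1/(1532248273/2683447704) = 2683447704/1532248273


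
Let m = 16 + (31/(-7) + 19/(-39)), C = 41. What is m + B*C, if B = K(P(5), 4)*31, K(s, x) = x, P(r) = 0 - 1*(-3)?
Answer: 1390958/273 ≈ 5095.1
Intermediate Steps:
P(r) = 3 (P(r) = 0 + 3 = 3)
B = 124 (B = 4*31 = 124)
m = 3026/273 (m = 16 + (31*(-1/7) + 19*(-1/39)) = 16 + (-31/7 - 19/39) = 16 - 1342/273 = 3026/273 ≈ 11.084)
m + B*C = 3026/273 + 124*41 = 3026/273 + 5084 = 1390958/273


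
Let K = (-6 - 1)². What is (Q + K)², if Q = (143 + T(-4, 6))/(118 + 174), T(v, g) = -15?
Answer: 13024881/5329 ≈ 2444.2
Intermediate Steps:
K = 49 (K = (-7)² = 49)
Q = 32/73 (Q = (143 - 15)/(118 + 174) = 128/292 = 128*(1/292) = 32/73 ≈ 0.43836)
(Q + K)² = (32/73 + 49)² = (3609/73)² = 13024881/5329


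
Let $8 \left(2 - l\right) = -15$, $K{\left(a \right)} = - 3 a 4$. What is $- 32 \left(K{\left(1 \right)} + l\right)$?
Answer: $260$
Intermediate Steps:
$K{\left(a \right)} = - 12 a$
$l = \frac{31}{8}$ ($l = 2 - - \frac{15}{8} = 2 + \frac{15}{8} = \frac{31}{8} \approx 3.875$)
$- 32 \left(K{\left(1 \right)} + l\right) = - 32 \left(\left(-12\right) 1 + \frac{31}{8}\right) = - 32 \left(-12 + \frac{31}{8}\right) = \left(-32\right) \left(- \frac{65}{8}\right) = 260$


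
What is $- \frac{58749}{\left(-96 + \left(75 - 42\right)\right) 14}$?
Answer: $\frac{19583}{294} \approx 66.609$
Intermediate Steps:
$- \frac{58749}{\left(-96 + \left(75 - 42\right)\right) 14} = - \frac{58749}{\left(-96 + 33\right) 14} = - \frac{58749}{\left(-63\right) 14} = - \frac{58749}{-882} = \left(-58749\right) \left(- \frac{1}{882}\right) = \frac{19583}{294}$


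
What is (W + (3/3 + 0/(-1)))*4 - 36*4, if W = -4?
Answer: -156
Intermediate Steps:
(W + (3/3 + 0/(-1)))*4 - 36*4 = (-4 + (3/3 + 0/(-1)))*4 - 36*4 = (-4 + (3*(1/3) + 0*(-1)))*4 - 144 = (-4 + (1 + 0))*4 - 144 = (-4 + 1)*4 - 144 = -3*4 - 144 = -12 - 144 = -156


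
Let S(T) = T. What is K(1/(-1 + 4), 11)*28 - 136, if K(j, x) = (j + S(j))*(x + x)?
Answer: 824/3 ≈ 274.67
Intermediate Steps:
K(j, x) = 4*j*x (K(j, x) = (j + j)*(x + x) = (2*j)*(2*x) = 4*j*x)
K(1/(-1 + 4), 11)*28 - 136 = (4*11/(-1 + 4))*28 - 136 = (4*11/3)*28 - 136 = (4*(⅓)*11)*28 - 136 = (44/3)*28 - 136 = 1232/3 - 136 = 824/3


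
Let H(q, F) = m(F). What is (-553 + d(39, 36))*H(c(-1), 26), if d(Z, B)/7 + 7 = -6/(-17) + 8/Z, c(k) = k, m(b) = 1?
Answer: -396536/663 ≈ -598.09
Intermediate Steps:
H(q, F) = 1
d(Z, B) = -791/17 + 56/Z (d(Z, B) = -49 + 7*(-6/(-17) + 8/Z) = -49 + 7*(-6*(-1/17) + 8/Z) = -49 + 7*(6/17 + 8/Z) = -49 + (42/17 + 56/Z) = -791/17 + 56/Z)
(-553 + d(39, 36))*H(c(-1), 26) = (-553 + (-791/17 + 56/39))*1 = (-553 - 29897/663)*1 = -396536/663*1 = -396536/663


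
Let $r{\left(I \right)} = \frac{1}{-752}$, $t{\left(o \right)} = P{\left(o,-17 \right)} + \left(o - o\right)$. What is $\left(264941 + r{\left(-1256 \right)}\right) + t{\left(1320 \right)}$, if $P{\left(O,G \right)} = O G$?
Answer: $\frac{182360751}{752} \approx 2.425 \cdot 10^{5}$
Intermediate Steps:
$P{\left(O,G \right)} = G O$
$t{\left(o \right)} = - 17 o$ ($t{\left(o \right)} = - 17 o + \left(o - o\right) = - 17 o + 0 = - 17 o$)
$r{\left(I \right)} = - \frac{1}{752}$
$\left(264941 + r{\left(-1256 \right)}\right) + t{\left(1320 \right)} = \left(264941 - \frac{1}{752}\right) - 22440 = \frac{199235631}{752} - 22440 = \frac{182360751}{752}$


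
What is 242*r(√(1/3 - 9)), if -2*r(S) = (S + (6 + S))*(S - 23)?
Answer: 56386/3 + 4840*I*√78/3 ≈ 18795.0 + 14249.0*I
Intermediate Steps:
r(S) = -(-23 + S)*(6 + 2*S)/2 (r(S) = -(S + (6 + S))*(S - 23)/2 = -(6 + 2*S)*(-23 + S)/2 = -(-23 + S)*(6 + 2*S)/2)
242*r(√(1/3 - 9)) = 242*(69 - (√(1/3 - 9))² + 20*√(1/3 - 9)) = 242*(69 - (√(⅓ - 9))² + 20*√(⅓ - 9)) = 242*(69 - (√(-26/3))² + 20*√(-26/3)) = 242*(69 - (I*√78/3)² + 20*(I*√78/3)) = 242*(69 - 1*(-26/3) + 20*I*√78/3) = 242*(69 + 26/3 + 20*I*√78/3) = 242*(233/3 + 20*I*√78/3) = 56386/3 + 4840*I*√78/3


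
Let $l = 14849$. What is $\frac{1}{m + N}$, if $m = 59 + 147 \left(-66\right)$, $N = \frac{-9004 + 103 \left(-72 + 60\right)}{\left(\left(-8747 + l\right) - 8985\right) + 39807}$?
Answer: $- \frac{9231}{89017093} \approx -0.0001037$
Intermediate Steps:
$N = - \frac{2560}{9231}$ ($N = \frac{-9004 + 103 \left(-72 + 60\right)}{\left(\left(-8747 + 14849\right) - 8985\right) + 39807} = \frac{-9004 + 103 \left(-12\right)}{\left(6102 - 8985\right) + 39807} = \frac{-9004 - 1236}{-2883 + 39807} = - \frac{10240}{36924} = \left(-10240\right) \frac{1}{36924} = - \frac{2560}{9231} \approx -0.27733$)
$m = -9643$ ($m = 59 - 9702 = -9643$)
$\frac{1}{m + N} = \frac{1}{-9643 - \frac{2560}{9231}} = \frac{1}{- \frac{89017093}{9231}} = - \frac{9231}{89017093}$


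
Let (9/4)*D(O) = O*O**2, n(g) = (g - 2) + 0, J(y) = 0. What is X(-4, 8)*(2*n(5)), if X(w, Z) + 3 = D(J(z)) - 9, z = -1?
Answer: -72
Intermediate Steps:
n(g) = -2 + g (n(g) = (-2 + g) + 0 = -2 + g)
D(O) = 4*O**3/9 (D(O) = 4*(O*O**2)/9 = 4*O**3/9)
X(w, Z) = -12 (X(w, Z) = -3 + ((4/9)*0**3 - 9) = -3 + ((4/9)*0 - 9) = -3 + (0 - 9) = -3 - 9 = -12)
X(-4, 8)*(2*n(5)) = -24*(-2 + 5) = -24*3 = -12*6 = -72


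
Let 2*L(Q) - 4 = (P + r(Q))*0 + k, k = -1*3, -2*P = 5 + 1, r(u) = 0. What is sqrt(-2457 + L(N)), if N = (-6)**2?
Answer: 17*I*sqrt(34)/2 ≈ 49.563*I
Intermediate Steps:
P = -3 (P = -(5 + 1)/2 = -1/2*6 = -3)
N = 36
k = -3
L(Q) = 1/2 (L(Q) = 2 + ((-3 + 0)*0 - 3)/2 = 2 + (-3*0 - 3)/2 = 2 + (0 - 3)/2 = 2 + (1/2)*(-3) = 2 - 3/2 = 1/2)
sqrt(-2457 + L(N)) = sqrt(-2457 + 1/2) = sqrt(-4913/2) = 17*I*sqrt(34)/2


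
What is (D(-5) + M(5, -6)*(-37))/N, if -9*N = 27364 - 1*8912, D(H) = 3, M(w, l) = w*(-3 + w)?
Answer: 3303/18452 ≈ 0.17900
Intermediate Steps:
N = -18452/9 (N = -(27364 - 1*8912)/9 = -(27364 - 8912)/9 = -⅑*18452 = -18452/9 ≈ -2050.2)
(D(-5) + M(5, -6)*(-37))/N = (3 + (5*(-3 + 5))*(-37))/(-18452/9) = (3 + (5*2)*(-37))*(-9/18452) = (3 + 10*(-37))*(-9/18452) = (3 - 370)*(-9/18452) = -367*(-9/18452) = 3303/18452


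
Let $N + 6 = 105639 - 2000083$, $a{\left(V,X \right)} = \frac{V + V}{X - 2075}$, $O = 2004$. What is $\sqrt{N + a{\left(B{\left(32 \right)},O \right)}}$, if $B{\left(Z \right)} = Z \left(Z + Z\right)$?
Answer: $\frac{i \sqrt{9550213266}}{71} \approx 1376.4 i$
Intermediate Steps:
$B{\left(Z \right)} = 2 Z^{2}$ ($B{\left(Z \right)} = Z 2 Z = 2 Z^{2}$)
$a{\left(V,X \right)} = \frac{2 V}{-2075 + X}$
$N = -1894450$ ($N = -6 + \left(105639 - 2000083\right) = -6 - 1894444 = -1894450$)
$\sqrt{N + a{\left(B{\left(32 \right)},O \right)}} = \sqrt{-1894450 + \frac{2 \cdot 2 \cdot 32^{2}}{-2075 + 2004}} = \sqrt{-1894450 + \frac{2 \cdot 2 \cdot 1024}{-71}} = \sqrt{-1894450 + 2 \cdot 2048 \left(- \frac{1}{71}\right)} = \sqrt{-1894450 - \frac{4096}{71}} = \sqrt{- \frac{134510046}{71}} = \frac{i \sqrt{9550213266}}{71}$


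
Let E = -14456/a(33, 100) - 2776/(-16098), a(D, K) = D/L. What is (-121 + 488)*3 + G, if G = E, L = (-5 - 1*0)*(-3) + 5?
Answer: -226070751/29513 ≈ -7660.0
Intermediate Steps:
L = 20 (L = (-5 + 0)*(-3) + 5 = -5*(-3) + 5 = 15 + 5 = 20)
a(D, K) = D/20
E = -258564564/29513 (E = -14456/((1/20)*33) - 2776/(-16098) = -14456/33/20 - 2776*(-1/16098) = -14456*20/33 + 1388/8049 = -289120/33 + 1388/8049 = -258564564/29513 ≈ -8761.0)
G = -258564564/29513 ≈ -8761.0
(-121 + 488)*3 + G = (-121 + 488)*3 - 258564564/29513 = 367*3 - 258564564/29513 = 1101 - 258564564/29513 = -226070751/29513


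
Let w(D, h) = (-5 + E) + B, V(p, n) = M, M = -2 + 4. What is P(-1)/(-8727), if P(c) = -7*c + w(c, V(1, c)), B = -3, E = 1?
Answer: 0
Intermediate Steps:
M = 2
V(p, n) = 2
w(D, h) = -7 (w(D, h) = (-5 + 1) - 3 = -4 - 3 = -7)
P(c) = -7 - 7*c (P(c) = -7*c - 7 = -7 - 7*c)
P(-1)/(-8727) = (-7 - 7*(-1))/(-8727) = (-7 + 7)*(-1/8727) = 0*(-1/8727) = 0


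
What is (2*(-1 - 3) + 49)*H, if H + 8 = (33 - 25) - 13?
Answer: -533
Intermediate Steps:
H = -13 (H = -8 + ((33 - 25) - 13) = -8 + (8 - 13) = -8 - 5 = -13)
(2*(-1 - 3) + 49)*H = (2*(-1 - 3) + 49)*(-13) = (2*(-4) + 49)*(-13) = (-8 + 49)*(-13) = 41*(-13) = -533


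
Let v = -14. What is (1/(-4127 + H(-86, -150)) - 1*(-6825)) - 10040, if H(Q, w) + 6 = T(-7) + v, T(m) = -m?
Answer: -13310101/4140 ≈ -3215.0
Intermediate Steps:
H(Q, w) = -13 (H(Q, w) = -6 + (-1*(-7) - 14) = -6 + (7 - 14) = -6 - 7 = -13)
(1/(-4127 + H(-86, -150)) - 1*(-6825)) - 10040 = (1/(-4127 - 13) - 1*(-6825)) - 10040 = (1/(-4140) + 6825) - 10040 = (-1/4140 + 6825) - 10040 = 28255499/4140 - 10040 = -13310101/4140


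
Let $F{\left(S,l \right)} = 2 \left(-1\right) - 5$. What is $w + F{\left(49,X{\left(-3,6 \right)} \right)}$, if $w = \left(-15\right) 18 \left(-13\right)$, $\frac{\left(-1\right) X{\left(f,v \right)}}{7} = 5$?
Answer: $3503$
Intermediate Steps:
$X{\left(f,v \right)} = -35$ ($X{\left(f,v \right)} = \left(-7\right) 5 = -35$)
$F{\left(S,l \right)} = -7$ ($F{\left(S,l \right)} = -2 - 5 = -7$)
$w = 3510$ ($w = \left(-270\right) \left(-13\right) = 3510$)
$w + F{\left(49,X{\left(-3,6 \right)} \right)} = 3510 - 7 = 3503$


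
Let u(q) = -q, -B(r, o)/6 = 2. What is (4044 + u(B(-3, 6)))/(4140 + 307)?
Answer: 4056/4447 ≈ 0.91208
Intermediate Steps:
B(r, o) = -12 (B(r, o) = -6*2 = -12)
(4044 + u(B(-3, 6)))/(4140 + 307) = (4044 - 1*(-12))/(4140 + 307) = (4044 + 12)/4447 = 4056*(1/4447) = 4056/4447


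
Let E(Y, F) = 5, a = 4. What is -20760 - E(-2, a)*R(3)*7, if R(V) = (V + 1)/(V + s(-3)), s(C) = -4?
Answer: -20620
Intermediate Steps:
R(V) = (1 + V)/(-4 + V) (R(V) = (V + 1)/(V - 4) = (1 + V)/(-4 + V))
-20760 - E(-2, a)*R(3)*7 = -20760 - 5*((1 + 3)/(-4 + 3))*7 = -20760 - 5*(4/(-1))*7 = -20760 - 5*(-1*4)*7 = -20760 - 5*(-4)*7 = -20760 - (-20)*7 = -20760 - 1*(-140) = -20760 + 140 = -20620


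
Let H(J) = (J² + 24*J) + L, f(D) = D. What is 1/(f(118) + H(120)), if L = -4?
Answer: 1/17394 ≈ 5.7491e-5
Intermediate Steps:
H(J) = -4 + J² + 24*J (H(J) = (J² + 24*J) - 4 = -4 + J² + 24*J)
1/(f(118) + H(120)) = 1/(118 + (-4 + 120² + 24*120)) = 1/(118 + (-4 + 14400 + 2880)) = 1/(118 + 17276) = 1/17394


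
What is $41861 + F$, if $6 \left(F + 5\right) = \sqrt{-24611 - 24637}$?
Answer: $41856 + 6 i \sqrt{38} \approx 41856.0 + 36.987 i$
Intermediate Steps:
$F = -5 + 6 i \sqrt{38}$ ($F = -5 + \frac{\sqrt{-24611 - 24637}}{6} = -5 + \frac{\sqrt{-49248}}{6} = -5 + \frac{36 i \sqrt{38}}{6} = -5 + 6 i \sqrt{38} \approx -5.0 + 36.987 i$)
$41861 + F = 41861 - \left(5 - 6 i \sqrt{38}\right) = 41856 + 6 i \sqrt{38}$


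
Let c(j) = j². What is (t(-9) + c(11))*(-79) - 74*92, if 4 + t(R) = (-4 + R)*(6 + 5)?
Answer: -4754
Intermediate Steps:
t(R) = -48 + 11*R (t(R) = -4 + (-4 + R)*(6 + 5) = -4 + (-4 + R)*11 = -4 + (-44 + 11*R) = -48 + 11*R)
(t(-9) + c(11))*(-79) - 74*92 = ((-48 + 11*(-9)) + 11²)*(-79) - 74*92 = ((-48 - 99) + 121)*(-79) - 1*6808 = (-147 + 121)*(-79) - 6808 = -26*(-79) - 6808 = 2054 - 6808 = -4754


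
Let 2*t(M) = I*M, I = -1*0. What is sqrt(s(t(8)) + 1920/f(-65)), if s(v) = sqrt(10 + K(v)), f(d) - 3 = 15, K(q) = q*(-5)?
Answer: sqrt(960 + 9*sqrt(10))/3 ≈ 10.480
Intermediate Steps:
K(q) = -5*q
I = 0
f(d) = 18 (f(d) = 3 + 15 = 18)
t(M) = 0 (t(M) = (0*M)/2 = (1/2)*0 = 0)
s(v) = sqrt(10 - 5*v)
sqrt(s(t(8)) + 1920/f(-65)) = sqrt(sqrt(10 - 5*0) + 1920/18) = sqrt(sqrt(10 + 0) + 1920*(1/18)) = sqrt(sqrt(10) + 320/3) = sqrt(320/3 + sqrt(10))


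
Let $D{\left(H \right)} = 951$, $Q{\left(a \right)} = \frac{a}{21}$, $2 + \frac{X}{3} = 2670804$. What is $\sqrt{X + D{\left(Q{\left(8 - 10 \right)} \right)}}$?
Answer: $3 \sqrt{890373} \approx 2830.8$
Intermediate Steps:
$X = 8012406$ ($X = -6 + 3 \cdot 2670804 = -6 + 8012412 = 8012406$)
$Q{\left(a \right)} = \frac{a}{21}$ ($Q{\left(a \right)} = a \frac{1}{21} = \frac{a}{21}$)
$\sqrt{X + D{\left(Q{\left(8 - 10 \right)} \right)}} = \sqrt{8012406 + 951} = \sqrt{8013357} = 3 \sqrt{890373}$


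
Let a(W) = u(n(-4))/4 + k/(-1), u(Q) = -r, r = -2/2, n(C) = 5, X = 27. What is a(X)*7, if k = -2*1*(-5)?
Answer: -273/4 ≈ -68.250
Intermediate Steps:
k = 10 (k = -2*(-5) = 10)
r = -1 (r = -2*1/2 = -1)
u(Q) = 1 (u(Q) = -1*(-1) = 1)
a(W) = -39/4 (a(W) = 1/4 + 10/(-1) = 1*(1/4) + 10*(-1) = 1/4 - 10 = -39/4)
a(X)*7 = -39/4*7 = -273/4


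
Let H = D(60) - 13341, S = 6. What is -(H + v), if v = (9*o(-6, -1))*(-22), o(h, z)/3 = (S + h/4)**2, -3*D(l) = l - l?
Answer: 50739/2 ≈ 25370.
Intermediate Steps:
D(l) = 0 (D(l) = -(l - l)/3 = -1/3*0 = 0)
o(h, z) = 3*(6 + h/4)**2
v = -24057/2 (v = (9*(3*(24 - 6)**2/16))*(-22) = (9*((3/16)*18**2))*(-22) = (9*((3/16)*324))*(-22) = (9*(243/4))*(-22) = (2187/4)*(-22) = -24057/2 ≈ -12029.)
H = -13341 (H = 0 - 13341 = -13341)
-(H + v) = -(-13341 - 24057/2) = -1*(-50739/2) = 50739/2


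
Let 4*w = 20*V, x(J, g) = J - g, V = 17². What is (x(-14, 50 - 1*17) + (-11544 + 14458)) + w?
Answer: 4312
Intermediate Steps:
V = 289
w = 1445 (w = (20*289)/4 = (¼)*5780 = 1445)
(x(-14, 50 - 1*17) + (-11544 + 14458)) + w = ((-14 - (50 - 1*17)) + (-11544 + 14458)) + 1445 = ((-14 - (50 - 17)) + 2914) + 1445 = ((-14 - 1*33) + 2914) + 1445 = ((-14 - 33) + 2914) + 1445 = (-47 + 2914) + 1445 = 2867 + 1445 = 4312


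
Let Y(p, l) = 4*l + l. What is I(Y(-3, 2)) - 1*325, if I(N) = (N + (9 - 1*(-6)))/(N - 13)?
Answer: -1000/3 ≈ -333.33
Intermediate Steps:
Y(p, l) = 5*l
I(N) = (15 + N)/(-13 + N) (I(N) = (N + (9 + 6))/(-13 + N) = (N + 15)/(-13 + N) = (15 + N)/(-13 + N))
I(Y(-3, 2)) - 1*325 = (15 + 5*2)/(-13 + 5*2) - 1*325 = (15 + 10)/(-13 + 10) - 325 = 25/(-3) - 325 = -1/3*25 - 325 = -25/3 - 325 = -1000/3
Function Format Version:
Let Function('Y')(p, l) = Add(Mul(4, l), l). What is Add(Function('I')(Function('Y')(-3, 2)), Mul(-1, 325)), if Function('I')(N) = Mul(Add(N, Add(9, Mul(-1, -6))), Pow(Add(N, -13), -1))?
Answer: Rational(-1000, 3) ≈ -333.33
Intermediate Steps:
Function('Y')(p, l) = Mul(5, l)
Function('I')(N) = Mul(Pow(Add(-13, N), -1), Add(15, N)) (Function('I')(N) = Mul(Add(N, Add(9, 6)), Pow(Add(-13, N), -1)) = Mul(Add(N, 15), Pow(Add(-13, N), -1)) = Mul(Add(15, N), Pow(Add(-13, N), -1)) = Mul(Pow(Add(-13, N), -1), Add(15, N)))
Add(Function('I')(Function('Y')(-3, 2)), Mul(-1, 325)) = Add(Mul(Pow(Add(-13, Mul(5, 2)), -1), Add(15, Mul(5, 2))), Mul(-1, 325)) = Add(Mul(Pow(Add(-13, 10), -1), Add(15, 10)), -325) = Add(Mul(Pow(-3, -1), 25), -325) = Add(Mul(Rational(-1, 3), 25), -325) = Add(Rational(-25, 3), -325) = Rational(-1000, 3)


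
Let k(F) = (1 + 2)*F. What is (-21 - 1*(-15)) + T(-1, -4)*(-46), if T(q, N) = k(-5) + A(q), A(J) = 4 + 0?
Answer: 500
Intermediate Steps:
A(J) = 4
k(F) = 3*F
T(q, N) = -11 (T(q, N) = 3*(-5) + 4 = -15 + 4 = -11)
(-21 - 1*(-15)) + T(-1, -4)*(-46) = (-21 - 1*(-15)) - 11*(-46) = (-21 + 15) + 506 = -6 + 506 = 500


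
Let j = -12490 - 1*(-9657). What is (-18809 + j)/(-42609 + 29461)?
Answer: 10821/6574 ≈ 1.6460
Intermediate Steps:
j = -2833 (j = -12490 + 9657 = -2833)
(-18809 + j)/(-42609 + 29461) = (-18809 - 2833)/(-42609 + 29461) = -21642/(-13148) = -21642*(-1/13148) = 10821/6574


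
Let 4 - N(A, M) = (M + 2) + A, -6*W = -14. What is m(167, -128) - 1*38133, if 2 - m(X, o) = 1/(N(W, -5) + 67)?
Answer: -8198168/215 ≈ -38131.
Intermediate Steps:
W = 7/3 (W = -⅙*(-14) = 7/3 ≈ 2.3333)
N(A, M) = 2 - A - M (N(A, M) = 4 - ((M + 2) + A) = 4 - ((2 + M) + A) = 4 - (2 + A + M) = 4 + (-2 - A - M) = 2 - A - M)
m(X, o) = 427/215 (m(X, o) = 2 - 1/((2 - 1*7/3 - 1*(-5)) + 67) = 2 - 1/((2 - 7/3 + 5) + 67) = 2 - 1/(14/3 + 67) = 2 - 1/215/3 = 2 - 1*3/215 = 2 - 3/215 = 427/215)
m(167, -128) - 1*38133 = 427/215 - 1*38133 = 427/215 - 38133 = -8198168/215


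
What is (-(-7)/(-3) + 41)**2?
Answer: 13456/9 ≈ 1495.1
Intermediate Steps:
(-(-7)/(-3) + 41)**2 = (-(-7)*(-1)/3 + 41)**2 = (-7*1/3 + 41)**2 = (-7/3 + 41)**2 = (116/3)**2 = 13456/9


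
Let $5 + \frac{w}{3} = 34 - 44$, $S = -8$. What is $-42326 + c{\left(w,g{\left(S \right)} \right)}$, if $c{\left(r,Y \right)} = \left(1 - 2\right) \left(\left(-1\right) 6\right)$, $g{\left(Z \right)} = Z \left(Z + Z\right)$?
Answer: $-42320$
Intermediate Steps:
$g{\left(Z \right)} = 2 Z^{2}$ ($g{\left(Z \right)} = Z 2 Z = 2 Z^{2}$)
$w = -45$ ($w = -15 + 3 \left(34 - 44\right) = -15 + 3 \left(-10\right) = -15 - 30 = -45$)
$c{\left(r,Y \right)} = 6$ ($c{\left(r,Y \right)} = \left(-1\right) \left(-6\right) = 6$)
$-42326 + c{\left(w,g{\left(S \right)} \right)} = -42326 + 6 = -42320$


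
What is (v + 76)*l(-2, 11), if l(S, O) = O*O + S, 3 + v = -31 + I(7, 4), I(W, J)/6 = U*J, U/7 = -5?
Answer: -94962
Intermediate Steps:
U = -35 (U = 7*(-5) = -35)
I(W, J) = -210*J (I(W, J) = 6*(-35*J) = -210*J)
v = -874 (v = -3 + (-31 - 210*4) = -3 + (-31 - 840) = -3 - 871 = -874)
l(S, O) = S + O**2 (l(S, O) = O**2 + S = S + O**2)
(v + 76)*l(-2, 11) = (-874 + 76)*(-2 + 11**2) = -798*(-2 + 121) = -798*119 = -94962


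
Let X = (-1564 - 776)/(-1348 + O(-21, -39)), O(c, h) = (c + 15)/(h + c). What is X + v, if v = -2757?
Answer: -12379401/4493 ≈ -2755.3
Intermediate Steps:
O(c, h) = (15 + c)/(c + h)
X = 7800/4493 (X = (-1564 - 776)/(-1348 + (15 - 21)/(-21 - 39)) = -2340/(-1348 - 6/(-60)) = -2340/(-1348 - 1/60*(-6)) = -2340/(-1348 + ⅒) = -2340/(-13479/10) = -2340*(-10/13479) = 7800/4493 ≈ 1.7360)
X + v = 7800/4493 - 2757 = -12379401/4493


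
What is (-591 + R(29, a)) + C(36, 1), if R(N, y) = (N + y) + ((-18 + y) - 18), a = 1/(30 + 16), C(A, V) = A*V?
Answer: -12925/23 ≈ -561.96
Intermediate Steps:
a = 1/46 ≈ 0.021739
R(N, y) = -36 + N + 2*y (R(N, y) = (N + y) + (-36 + y) = -36 + N + 2*y)
(-591 + R(29, a)) + C(36, 1) = (-591 + (-36 + 29 + 2*(1/46))) + 36*1 = (-591 + (-36 + 29 + 1/23)) + 36 = (-591 - 160/23) + 36 = -13753/23 + 36 = -12925/23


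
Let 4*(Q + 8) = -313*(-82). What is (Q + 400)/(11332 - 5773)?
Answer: 267/218 ≈ 1.2248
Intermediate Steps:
Q = 12817/2 (Q = -8 + (-313*(-82))/4 = -8 + (1/4)*25666 = -8 + 12833/2 = 12817/2 ≈ 6408.5)
(Q + 400)/(11332 - 5773) = (12817/2 + 400)/(11332 - 5773) = (13617/2)/5559 = (13617/2)*(1/5559) = 267/218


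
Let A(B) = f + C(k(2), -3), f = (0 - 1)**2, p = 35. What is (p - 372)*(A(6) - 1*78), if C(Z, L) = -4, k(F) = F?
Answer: 27297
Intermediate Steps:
f = 1 (f = (-1)**2 = 1)
A(B) = -3 (A(B) = 1 - 4 = -3)
(p - 372)*(A(6) - 1*78) = (35 - 372)*(-3 - 1*78) = -337*(-3 - 78) = -337*(-81) = 27297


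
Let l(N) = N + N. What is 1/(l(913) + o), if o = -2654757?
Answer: -1/2652931 ≈ -3.7694e-7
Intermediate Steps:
l(N) = 2*N
1/(l(913) + o) = 1/(2*913 - 2654757) = 1/(1826 - 2654757) = 1/(-2652931) = -1/2652931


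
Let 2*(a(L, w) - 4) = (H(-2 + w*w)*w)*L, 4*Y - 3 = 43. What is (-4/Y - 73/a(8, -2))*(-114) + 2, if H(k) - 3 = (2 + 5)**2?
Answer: 101645/4738 ≈ 21.453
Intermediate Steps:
H(k) = 52 (H(k) = 3 + (2 + 5)**2 = 3 + 7**2 = 3 + 49 = 52)
Y = 23/2 (Y = 3/4 + (1/4)*43 = 3/4 + 43/4 = 23/2 ≈ 11.500)
a(L, w) = 4 + 26*L*w (a(L, w) = 4 + ((52*w)*L)/2 = 4 + (52*L*w)/2 = 4 + 26*L*w)
(-4/Y - 73/a(8, -2))*(-114) + 2 = (-4/23/2 - 73/(4 + 26*8*(-2)))*(-114) + 2 = (-4*2/23 - 73/(4 - 416))*(-114) + 2 = (-8/23 - 73/(-412))*(-114) + 2 = (-8/23 - 73*(-1/412))*(-114) + 2 = (-8/23 + 73/412)*(-114) + 2 = -1617/9476*(-114) + 2 = 92169/4738 + 2 = 101645/4738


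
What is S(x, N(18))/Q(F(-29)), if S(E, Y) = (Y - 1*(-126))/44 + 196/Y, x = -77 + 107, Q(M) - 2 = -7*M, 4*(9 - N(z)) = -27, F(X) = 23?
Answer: -24815/251856 ≈ -0.098529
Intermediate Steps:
N(z) = 63/4 (N(z) = 9 - ¼*(-27) = 9 + 27/4 = 63/4)
Q(M) = 2 - 7*M
x = 30
S(E, Y) = 63/22 + 196/Y + Y/44 (S(E, Y) = (Y + 126)*(1/44) + 196/Y = (126 + Y)*(1/44) + 196/Y = (63/22 + Y/44) + 196/Y = 63/22 + 196/Y + Y/44)
S(x, N(18))/Q(F(-29)) = ((8624 + 63*(126 + 63/4)/4)/(44*(63/4)))/(2 - 7*23) = ((1/44)*(4/63)*(8624 + (63/4)*(567/4)))/(2 - 161) = ((1/44)*(4/63)*(8624 + 35721/16))/(-159) = ((1/44)*(4/63)*(173705/16))*(-1/159) = (24815/1584)*(-1/159) = -24815/251856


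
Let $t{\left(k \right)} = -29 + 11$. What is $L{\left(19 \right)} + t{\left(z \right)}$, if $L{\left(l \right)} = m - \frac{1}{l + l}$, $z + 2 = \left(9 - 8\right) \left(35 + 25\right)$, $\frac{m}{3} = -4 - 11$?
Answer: $- \frac{2395}{38} \approx -63.026$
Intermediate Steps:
$m = -45$ ($m = 3 \left(-4 - 11\right) = 3 \left(-15\right) = -45$)
$z = 58$ ($z = -2 + \left(9 - 8\right) \left(35 + 25\right) = -2 + 1 \cdot 60 = -2 + 60 = 58$)
$L{\left(l \right)} = -45 - \frac{1}{2 l}$ ($L{\left(l \right)} = -45 - \frac{1}{l + l} = -45 - \frac{1}{2 l}$)
$t{\left(k \right)} = -18$
$L{\left(19 \right)} + t{\left(z \right)} = \left(-45 - \frac{1}{2 \cdot 19}\right) - 18 = \left(-45 - \frac{1}{38}\right) - 18 = - \frac{1711}{38} - 18 = - \frac{2395}{38}$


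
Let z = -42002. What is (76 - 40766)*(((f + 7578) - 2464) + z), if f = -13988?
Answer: 2070144440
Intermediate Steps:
(76 - 40766)*(((f + 7578) - 2464) + z) = (76 - 40766)*(((-13988 + 7578) - 2464) - 42002) = -40690*((-6410 - 2464) - 42002) = -40690*(-8874 - 42002) = -40690*(-50876) = 2070144440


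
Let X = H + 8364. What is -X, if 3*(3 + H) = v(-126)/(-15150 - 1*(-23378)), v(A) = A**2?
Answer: -17199900/2057 ≈ -8361.6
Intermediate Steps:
H = -4848/2057 (H = -3 + ((-126)**2/(-15150 - 1*(-23378)))/3 = -3 + (15876/(-15150 + 23378))/3 = -3 + (15876/8228)/3 = -3 + (15876*(1/8228))/3 = -3 + (1/3)*(3969/2057) = -3 + 1323/2057 = -4848/2057 ≈ -2.3568)
X = 17199900/2057 (X = -4848/2057 + 8364 = 17199900/2057 ≈ 8361.6)
-X = -1*17199900/2057 = -17199900/2057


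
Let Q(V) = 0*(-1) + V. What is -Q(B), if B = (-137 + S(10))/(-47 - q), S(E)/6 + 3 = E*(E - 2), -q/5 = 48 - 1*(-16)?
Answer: -25/21 ≈ -1.1905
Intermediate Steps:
q = -320 (q = -5*(48 - 1*(-16)) = -5*(48 + 16) = -5*64 = -320)
S(E) = -18 + 6*E*(-2 + E) (S(E) = -18 + 6*(E*(E - 2)) = -18 + 6*(E*(-2 + E)) = -18 + 6*E*(-2 + E))
B = 25/21 (B = (-137 + (-18 - 12*10 + 6*10²))/(-47 - 1*(-320)) = (-137 + (-18 - 120 + 6*100))/(-47 + 320) = (-137 + (-18 - 120 + 600))/273 = (-137 + 462)*(1/273) = 325*(1/273) = 25/21 ≈ 1.1905)
Q(V) = V (Q(V) = 0 + V = V)
-Q(B) = -1*25/21 = -25/21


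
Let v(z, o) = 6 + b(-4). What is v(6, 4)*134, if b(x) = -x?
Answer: 1340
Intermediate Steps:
v(z, o) = 10 (v(z, o) = 6 - 1*(-4) = 6 + 4 = 10)
v(6, 4)*134 = 10*134 = 1340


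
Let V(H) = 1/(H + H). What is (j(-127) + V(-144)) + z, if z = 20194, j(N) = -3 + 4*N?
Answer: 5668703/288 ≈ 19683.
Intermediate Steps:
V(H) = 1/(2*H)
(j(-127) + V(-144)) + z = ((-3 + 4*(-127)) + (1/2)/(-144)) + 20194 = ((-3 - 508) + (1/2)*(-1/144)) + 20194 = (-511 - 1/288) + 20194 = -147169/288 + 20194 = 5668703/288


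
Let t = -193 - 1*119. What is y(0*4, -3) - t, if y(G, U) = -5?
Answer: 307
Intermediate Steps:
t = -312 (t = -193 - 119 = -312)
y(0*4, -3) - t = -5 - 1*(-312) = -5 + 312 = 307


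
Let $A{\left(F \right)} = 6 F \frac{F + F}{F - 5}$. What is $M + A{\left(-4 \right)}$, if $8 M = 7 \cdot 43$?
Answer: $\frac{391}{24} \approx 16.292$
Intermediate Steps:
$A{\left(F \right)} = \frac{12 F^{2}}{-5 + F}$ ($A{\left(F \right)} = 6 F \frac{2 F}{-5 + F} = \frac{12 F^{2}}{-5 + F}$)
$M = \frac{301}{8}$ ($M = \frac{7 \cdot 43}{8} = \frac{1}{8} \cdot 301 = \frac{301}{8} \approx 37.625$)
$M + A{\left(-4 \right)} = \frac{301}{8} + \frac{12 \left(-4\right)^{2}}{-5 - 4} = \frac{301}{8} + 12 \cdot 16 \frac{1}{-9} = \frac{301}{8} + 12 \cdot 16 \left(- \frac{1}{9}\right) = \frac{301}{8} - \frac{64}{3} = \frac{391}{24}$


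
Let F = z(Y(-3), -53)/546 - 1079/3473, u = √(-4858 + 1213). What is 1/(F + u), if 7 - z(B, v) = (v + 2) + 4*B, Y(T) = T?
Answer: -3347708052/66871379234461 - 495339024843*I*√5/66871379234461 ≈ -5.0062e-5 - 0.016563*I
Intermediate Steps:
z(B, v) = 5 - v - 4*B (z(B, v) = 7 - ((v + 2) + 4*B) = 7 - ((2 + v) + 4*B) = 7 - (2 + v + 4*B) = 7 + (-2 - v - 4*B) = 5 - v - 4*B)
u = 27*I*√5 (u = √(-3645) = 27*I*√5 ≈ 60.374*I)
F = -24716/135447 (F = (5 - 1*(-53) - 4*(-3))/546 - 1079/3473 = (5 + 53 + 12)*(1/546) - 1079*1/3473 = 70*(1/546) - 1079/3473 = 5/39 - 1079/3473 = -24716/135447 ≈ -0.18248)
1/(F + u) = 1/(-24716/135447 + 27*I*√5)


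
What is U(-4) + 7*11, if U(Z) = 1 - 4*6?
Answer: 54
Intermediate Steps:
U(Z) = -23 (U(Z) = 1 - 24 = -23)
U(-4) + 7*11 = -23 + 7*11 = -23 + 77 = 54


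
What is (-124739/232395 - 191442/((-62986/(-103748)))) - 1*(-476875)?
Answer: 1182273579155138/7318815735 ≈ 1.6154e+5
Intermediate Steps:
(-124739/232395 - 191442/((-62986/(-103748)))) - 1*(-476875) = (-124739*1/232395 - 191442/((-62986*(-1/103748)))) + 476875 = (-124739/232395 - 191442/31493/51874) + 476875 = (-124739/232395 - 191442*51874/31493) + 476875 = (-124739/232395 - 9930862308/31493) + 476875 = -2307886674472987/7318815735 + 476875 = 1182273579155138/7318815735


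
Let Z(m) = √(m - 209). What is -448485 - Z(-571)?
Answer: -448485 - 2*I*√195 ≈ -4.4849e+5 - 27.928*I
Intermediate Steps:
Z(m) = √(-209 + m)
-448485 - Z(-571) = -448485 - √(-209 - 571) = -448485 - √(-780) = -448485 - 2*I*√195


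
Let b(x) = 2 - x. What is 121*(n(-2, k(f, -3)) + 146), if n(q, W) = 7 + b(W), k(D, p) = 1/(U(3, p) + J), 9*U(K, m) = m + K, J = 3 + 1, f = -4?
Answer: 74899/4 ≈ 18725.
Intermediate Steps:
J = 4
U(K, m) = K/9 + m/9 (U(K, m) = (m + K)/9 = (K + m)/9 = K/9 + m/9)
k(D, p) = 1/(13/3 + p/9) (k(D, p) = 1/(((⅑)*3 + p/9) + 4) = 1/((⅓ + p/9) + 4) = 1/(13/3 + p/9))
n(q, W) = 9 - W (n(q, W) = 7 + (2 - W) = 9 - W)
121*(n(-2, k(f, -3)) + 146) = 121*((9 - 9/(39 - 3)) + 146) = 121*((9 - 9/36) + 146) = 121*((9 - 1*¼) + 146) = 121*((9 - ¼) + 146) = 121*(35/4 + 146) = 121*(619/4) = 74899/4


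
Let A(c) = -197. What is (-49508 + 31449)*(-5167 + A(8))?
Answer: 96868476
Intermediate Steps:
(-49508 + 31449)*(-5167 + A(8)) = (-49508 + 31449)*(-5167 - 197) = -18059*(-5364) = 96868476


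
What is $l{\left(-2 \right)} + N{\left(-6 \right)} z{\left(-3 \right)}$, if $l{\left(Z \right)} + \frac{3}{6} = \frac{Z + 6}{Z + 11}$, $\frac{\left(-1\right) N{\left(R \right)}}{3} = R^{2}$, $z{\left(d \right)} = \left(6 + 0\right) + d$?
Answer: $- \frac{5833}{18} \approx -324.06$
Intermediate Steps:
$z{\left(d \right)} = 6 + d$
$N{\left(R \right)} = - 3 R^{2}$
$l{\left(Z \right)} = - \frac{1}{2} + \frac{6 + Z}{11 + Z}$ ($l{\left(Z \right)} = - \frac{1}{2} + \frac{Z + 6}{Z + 11} = - \frac{1}{2} + \frac{6 + Z}{11 + Z}$)
$l{\left(-2 \right)} + N{\left(-6 \right)} z{\left(-3 \right)} = \frac{1 - 2}{2 \left(11 - 2\right)} + - 3 \left(-6\right)^{2} \left(6 - 3\right) = \frac{1}{2} \cdot \frac{1}{9} \left(-1\right) + \left(-3\right) 36 \cdot 3 = \frac{1}{2} \cdot \frac{1}{9} \left(-1\right) - 324 = - \frac{1}{18} - 324 = - \frac{5833}{18}$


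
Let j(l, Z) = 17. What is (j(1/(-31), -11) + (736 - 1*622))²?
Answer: 17161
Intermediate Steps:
(j(1/(-31), -11) + (736 - 1*622))² = (17 + (736 - 1*622))² = (17 + (736 - 622))² = (17 + 114)² = 131² = 17161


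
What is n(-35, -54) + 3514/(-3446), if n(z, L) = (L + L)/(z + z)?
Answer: 31547/60305 ≈ 0.52312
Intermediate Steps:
n(z, L) = L/z (n(z, L) = (2*L)/((2*z)) = (2*L)*(1/(2*z)) = L/z)
n(-35, -54) + 3514/(-3446) = -54/(-35) + 3514/(-3446) = -54*(-1/35) + 3514*(-1/3446) = 54/35 - 1757/1723 = 31547/60305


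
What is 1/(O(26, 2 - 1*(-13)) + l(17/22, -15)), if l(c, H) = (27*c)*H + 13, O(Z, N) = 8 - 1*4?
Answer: -22/6511 ≈ -0.0033789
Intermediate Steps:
O(Z, N) = 4 (O(Z, N) = 8 - 4 = 4)
l(c, H) = 13 + 27*H*c (l(c, H) = 27*H*c + 13 = 13 + 27*H*c)
1/(O(26, 2 - 1*(-13)) + l(17/22, -15)) = 1/(4 + (13 + 27*(-15)*(17/22))) = 1/(4 + (13 - 6885/22)) = 1/(4 - 6599/22) = 1/(-6511/22) = -22/6511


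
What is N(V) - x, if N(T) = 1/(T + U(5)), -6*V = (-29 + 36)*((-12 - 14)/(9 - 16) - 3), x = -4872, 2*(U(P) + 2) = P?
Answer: 4869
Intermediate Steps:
U(P) = -2 + P/2
V = -⅚ (V = -(-29 + 36)*((-12 - 14)/(9 - 16) - 3)/6 = -7*(-26/(-7) - 3)/6 = -7*(-26*(-⅐) - 3)/6 = -7*(26/7 - 3)/6 = -7*5/(6*7) = -⅙*5 = -⅚ ≈ -0.83333)
N(T) = 1/(½ + T) (N(T) = 1/(T + (-2 + (½)*5)) = 1/(T + (-2 + 5/2)) = 1/(T + ½) = 1/(½ + T))
N(V) - x = 2/(1 + 2*(-⅚)) - 1*(-4872) = 2/(1 - 5/3) + 4872 = 2/(-⅔) + 4872 = 2*(-3/2) + 4872 = -3 + 4872 = 4869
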